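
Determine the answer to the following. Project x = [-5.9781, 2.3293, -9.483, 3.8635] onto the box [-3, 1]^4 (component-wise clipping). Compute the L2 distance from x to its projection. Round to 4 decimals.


Project each component onto [-3, 1].
clip(-5.9781) = -3.0, clip(2.3293) = 1.0, clip(-9.483) = -3.0, clip(3.8635) = 1.0
Projection = [-3.0, 1.0, -3.0, 1.0]
Squared diffs: [8.8691, 1.767, 42.0293, 8.1996]
Distance = sqrt(60.865) = 7.8016


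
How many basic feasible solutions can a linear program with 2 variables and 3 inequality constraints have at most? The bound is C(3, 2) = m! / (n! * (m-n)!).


Each vertex corresponds to some choice of n active constraints out of m, so the number of vertices is at most C(m, n) = m! / (n!(m-n)!).
m = 3, n = 2
Numerator: 3 * 2
Denominator: 2! = 2
C(3, 2) = 3


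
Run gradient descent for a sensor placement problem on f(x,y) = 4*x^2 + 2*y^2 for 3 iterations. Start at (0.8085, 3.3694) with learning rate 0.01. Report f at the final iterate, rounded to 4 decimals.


Gradient descent on f(x,y) = 4*x^2 + 2*y^2.
Starting point: (0.8085, 3.3694), alpha = 0.01
Step 1: grad_x = 2*4*0.8085 = 6.468, grad_y = 2*2*3.3694 = 13.4776
  x_1 = 0.8085 - 0.01*6.468 = 0.7438
  y_1 = 3.3694 - 0.01*13.4776 = 3.2346
Step 2: grad_x = 2*4*0.7438 = 5.9506, grad_y = 2*2*3.2346 = 12.9385
  x_2 = 0.7438 - 0.01*5.9506 = 0.6843
  y_2 = 3.2346 - 0.01*12.9385 = 3.1052
Step 3: grad_x = 2*4*0.6843 = 5.4745, grad_y = 2*2*3.1052 = 12.421
  x_3 = 0.6843 - 0.01*5.4745 = 0.6296
  y_3 = 3.1052 - 0.01*12.421 = 2.981
f(0.6296, 2.981) = 4*0.6296^2 + 2*2.981^2 = 19.3585


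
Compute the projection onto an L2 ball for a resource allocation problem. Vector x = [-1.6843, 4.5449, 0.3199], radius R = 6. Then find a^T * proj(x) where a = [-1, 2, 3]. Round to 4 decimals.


Step 1: Compute ||x|| (intermediates to 6 decimals).
||x|| = sqrt((-1.6843)^2 + 4.5449^2 + 0.3199^2) = 4.857501
Step 2: Project.
Since ||x|| <= R, proj = x (no scaling needed).
proj(x) = [-1.6843, 4.5449, 0.3199]
Step 3: Dot product.
a^T * proj(x) = -1*(-1.6843) + 2*4.5449 + 3*0.3199 = 11.7338


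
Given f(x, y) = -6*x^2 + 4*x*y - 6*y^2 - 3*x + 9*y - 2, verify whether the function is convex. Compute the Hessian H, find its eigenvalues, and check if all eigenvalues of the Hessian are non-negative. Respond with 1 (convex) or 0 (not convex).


The Hessian of f(x,y) = -6*x^2 + 4*x*y - 6*y^2 - 3*x + 9*y - 2 is:
H = [[-12, 4], [4, -12]]
Trace = -12 - 12 = -24
Determinant = -12*-12 - (4)^2 = 128
Discriminant = (-24)^2 - 4*128 = 64.0
Eigenvalues: lambda_1 = -16.0, lambda_2 = -8.0
The function is not convex.

0


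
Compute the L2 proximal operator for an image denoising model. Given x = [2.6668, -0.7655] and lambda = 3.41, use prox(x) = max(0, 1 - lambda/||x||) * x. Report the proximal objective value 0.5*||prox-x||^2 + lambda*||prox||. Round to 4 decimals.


Step 1: Compute ||x||.
||x|| = 2.7745
Step 2: Compute scaling factor.
scale = max(0, 1 - 3.41/2.7745) = 0.0
Step 3: prox(x) = [0.0, -0.0]
||prox(x)|| = 0.0
Step 4: Proximal objective.
0.5*||prox-x||^2 = 3.8489
lambda*||prox|| = 0.0
Total = 3.8489


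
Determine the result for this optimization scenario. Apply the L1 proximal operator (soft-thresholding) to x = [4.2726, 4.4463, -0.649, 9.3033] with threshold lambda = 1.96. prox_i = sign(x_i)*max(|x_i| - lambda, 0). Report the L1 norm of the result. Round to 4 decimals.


Soft-thresholding with lambda = 1.96:
prox(4.2726) = sign(4.2726)*max(|4.2726| - 1.96, 0) = 2.3126
prox(4.4463) = sign(4.4463)*max(|4.4463| - 1.96, 0) = 2.4863
prox(-0.649) = sign(-0.649)*max(|-0.649| - 1.96, 0) = 0.0
prox(9.3033) = sign(9.3033)*max(|9.3033| - 1.96, 0) = 7.3433
prox(x) = [2.3126, 2.4863, 0.0, 7.3433]
||prox(x)||_1 = 2.3126 + 2.4863 + 0.0 + 7.3433 = 12.1422


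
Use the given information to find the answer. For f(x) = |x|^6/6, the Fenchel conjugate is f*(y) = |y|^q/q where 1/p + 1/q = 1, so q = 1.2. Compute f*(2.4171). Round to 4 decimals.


The conjugate exponent q satisfies 1/p + 1/q = 1.
p = 6, so q = 6/(6 - 1) = 1.2
|y|^q = 2.4171^1.2 = 2.8837
f*(2.4171) = 2.8837 / 1.2 = 2.4031


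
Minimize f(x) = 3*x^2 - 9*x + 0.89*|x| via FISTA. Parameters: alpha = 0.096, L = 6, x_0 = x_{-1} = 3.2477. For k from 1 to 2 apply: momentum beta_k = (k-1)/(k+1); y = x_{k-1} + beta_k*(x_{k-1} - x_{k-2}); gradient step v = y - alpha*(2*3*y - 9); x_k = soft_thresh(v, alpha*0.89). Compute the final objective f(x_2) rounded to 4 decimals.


FISTA on f(x) = 3*x^2 - 9*x + 0.89*|x|
L = 6, alpha = 0.096
Iteration 1: beta = 0.0, y = 3.2477 + 0.0*(3.2477 - 3.2477) = 3.2477
  grad(y) = 10.4862, v = y - alpha*grad = 2.241
  prox(v) = soft_thresh(2.241, 0.0854) = 2.1556
Iteration 2: beta = 0.3333, y = 2.1556 + 0.3333*(2.1556 - 3.2477) = 1.7915
  grad(y) = 1.7493, v = y - alpha*grad = 1.6236
  prox(v) = soft_thresh(1.6236, 0.0854) = 1.5382
f(x_2) = 3*1.5382^2 - 9*1.5382 + 0.89*|1.5382| = -5.3767


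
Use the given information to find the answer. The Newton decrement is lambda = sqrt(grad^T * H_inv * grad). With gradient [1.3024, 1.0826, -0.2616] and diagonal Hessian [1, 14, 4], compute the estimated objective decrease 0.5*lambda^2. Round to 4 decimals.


Step 1: H is diagonal, so H^(-1) * g = [1.3024, 0.0773, -0.0654].
Step 2: g^T H^(-1) g = sum_i g_i^2 / H_ii
  = (1.3024)^2/1 + (1.0826)^2/14 + (-0.2616)^2/4
  = 1.6962 + 0.0837 + 0.0171 = 1.7971
Step 3: Objective decrease = 0.5 * g^T H^(-1) g = 0.8985


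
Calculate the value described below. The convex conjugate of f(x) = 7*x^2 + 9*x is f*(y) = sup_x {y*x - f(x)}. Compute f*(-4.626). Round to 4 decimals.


f*(y) = sup_x {y*x - a*x^2 - b*x} = sup_x {(y-b)*x - a*x^2}
FOC: (y - b) - 2a*x = 0 => x* = (y - b)/(2a)
x* = (-4.626 - 9)/(2*7) = -0.9733
f*(-4.626) = (y-b)^2/(4a) = (-4.626 - 9)^2/(4*7)
= 185.6679/28 = 6.631


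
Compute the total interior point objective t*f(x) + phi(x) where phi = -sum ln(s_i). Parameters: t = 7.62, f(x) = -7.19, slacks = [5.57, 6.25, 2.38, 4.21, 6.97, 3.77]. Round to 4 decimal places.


Step 1: Compute log-barrier.
ln values: [1.7174, 1.8326, 0.8671, 1.4375, 1.9416, 1.3271]
phi = -(1.7174 + 1.8326 + 0.8671 + 1.4375 + 1.9416 + 1.3271) = -9.1232
Step 2: Compute augmented objective.
t*f(x) = 7.62*-7.19 = -54.7878
Total = -54.7878 - 9.1232 = -63.911


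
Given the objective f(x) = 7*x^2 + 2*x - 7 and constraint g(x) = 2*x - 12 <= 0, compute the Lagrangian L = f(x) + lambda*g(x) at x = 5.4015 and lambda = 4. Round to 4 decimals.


Step 1: Evaluate f(x).
f(5.4015) = 7*5.4015^2 + 2*5.4015 - 7 = 208.0364
Step 2: Evaluate g(x).
g(5.4015) = 2*5.4015 - 12 = -1.197
Step 3: Compute Lagrangian.
L = 208.0364 + 4*-1.197 = 203.2484


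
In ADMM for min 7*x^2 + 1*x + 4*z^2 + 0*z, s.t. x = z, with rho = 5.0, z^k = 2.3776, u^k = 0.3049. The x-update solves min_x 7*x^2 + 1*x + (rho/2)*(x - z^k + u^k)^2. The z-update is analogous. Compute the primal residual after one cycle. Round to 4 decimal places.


ADMM iteration with rho = 5.0, z^k = 2.3776, u^k = 0.3049
Step 1: x-update.
Minimize 7*x^2 + 1*x + (5.0/2)*(x - 2.3776 + 0.3049)^2
FOC: (2*7 + 5.0)*x = -1 + 5.0*(2.3776 - 0.3049)
x^{k+1} = 0.4928
Step 2: z-update.
Minimize 4*z^2 + 0*z + (5.0/2)*(0.4928 - z + 0.3049)^2
FOC: (2*4 + 5.0)*z = 0 + 5.0*(0.4928 + 0.3049)
z^{k+1} = 0.3068
Step 3: u-update.
u^{k+1} = 0.3049 + 0.4928 - 0.3068 = 0.4909
Step 4: Primal residual = |0.4928 - 0.3068| = 0.186


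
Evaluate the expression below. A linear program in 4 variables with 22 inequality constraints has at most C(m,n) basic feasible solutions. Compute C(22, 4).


Each vertex corresponds to some choice of n active constraints out of m, so the number of vertices is at most C(m, n) = m! / (n!(m-n)!).
m = 22, n = 4
Numerator: 22 * 21 * 20 * 19
Denominator: 4! = 24
C(22, 4) = 7315


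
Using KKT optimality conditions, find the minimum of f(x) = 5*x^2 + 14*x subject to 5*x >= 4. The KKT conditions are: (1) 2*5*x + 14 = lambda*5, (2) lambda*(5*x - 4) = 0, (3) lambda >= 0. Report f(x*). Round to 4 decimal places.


Step 1: Try lambda = 0 (constraint inactive).
x_unc = -14/(2*5) = -1.4
Check: 5*-1.4 = -7.0 < 4 -- violated!
Step 2: Constraint must be active: 5*x = 4
x* = 4/5 = 0.8
lambda = (2*5*0.8 + 14)/5 = 4.4
Step 3: Compute optimal value.
f(x*) = 5*0.8^2 + 14*0.8 = 14.4


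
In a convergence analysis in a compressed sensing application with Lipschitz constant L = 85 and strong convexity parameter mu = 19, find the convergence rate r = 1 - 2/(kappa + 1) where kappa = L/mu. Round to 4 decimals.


Step 1: Compute the condition number.
kappa = L/mu = 85/19 = 4.4737
Step 2: Compute the convergence rate.
r = 1 - 2/(kappa + 1) = 1 - 2*mu/(L + mu) = (L - mu)/(L + mu) = 66/104 = 0.6346


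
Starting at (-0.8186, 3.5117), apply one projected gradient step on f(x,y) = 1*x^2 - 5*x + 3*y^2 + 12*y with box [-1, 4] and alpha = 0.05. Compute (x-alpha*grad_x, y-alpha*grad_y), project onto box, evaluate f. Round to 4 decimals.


Step 1: Compute gradient at (-0.8186, 3.5117).
grad_x = 2*1*-0.8186 - 5 = -6.6372
grad_y = 2*3*3.5117 + 12 = 33.0702
Step 2: Gradient step.
x_raw = -0.8186 - 0.05*-6.6372 = -0.4867
y_raw = 3.5117 - 0.05*33.0702 = 1.8582
Step 3: Project onto [-1, 4].
x_proj = clip(-0.4867) = -0.4867
y_proj = clip(1.8582) = 1.8582
Step 4: Evaluate f.
f(-0.4867, 1.8582) = 35.3275


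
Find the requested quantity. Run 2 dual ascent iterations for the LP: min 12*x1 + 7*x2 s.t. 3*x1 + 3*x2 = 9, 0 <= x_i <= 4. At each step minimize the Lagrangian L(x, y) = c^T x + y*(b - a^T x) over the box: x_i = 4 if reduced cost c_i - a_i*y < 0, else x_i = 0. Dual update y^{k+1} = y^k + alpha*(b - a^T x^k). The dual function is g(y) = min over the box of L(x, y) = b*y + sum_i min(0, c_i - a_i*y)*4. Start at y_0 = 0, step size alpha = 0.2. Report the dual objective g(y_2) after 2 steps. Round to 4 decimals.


Dual ascent for LP: min 12*x1 + 7*x2, 3*x1 + 3*x2 = 9, 0 <= x_i <= 4
Step 1: y^k = 0.0, reduced costs: (12.0, 7.0)
  x^k = (0.0, 0.0), subgradient = b - a^T x = 9.0
  y^{k+1} = 0.0 + 0.2*9.0 = 1.8
Step 2: y^k = 1.8, reduced costs: (6.6, 1.6)
  x^k = (0.0, 0.0), subgradient = b - a^T x = 9.0
  y^{k+1} = 1.8 + 0.2*9.0 = 3.6
Dual objective at y_2 = 3.6: reduced costs (1.2, -3.8), box minimizer x = (0.0, 4.0)
g(y_2) = b*y + (c1 - a1*y)*x1 + (c2 - a2*y)*x2 = 9*3.6 + 1.2*0.0 + (-3.8)*4.0 = 32.4 + 0.0 - 15.2 = 17.2


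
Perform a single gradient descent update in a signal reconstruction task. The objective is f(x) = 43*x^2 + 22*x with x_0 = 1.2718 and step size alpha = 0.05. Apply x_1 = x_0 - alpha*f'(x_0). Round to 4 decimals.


We compute the gradient at x_0 and apply the update.
f'(x) = 86*x + 22
f'(1.2718) = 86*1.2718 + 22 = 131.3748
x_1 = 1.2718 - 0.05*131.3748 = -5.2969


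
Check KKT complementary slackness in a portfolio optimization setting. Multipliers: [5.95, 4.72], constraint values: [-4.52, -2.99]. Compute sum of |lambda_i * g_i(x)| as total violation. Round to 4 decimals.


KKT complementary slackness check:
lambda_1 * g_1 = 5.95 * -4.52 = -26.894
lambda_2 * g_2 = 4.72 * -2.99 = -14.1128
Total violation = 26.894 + 14.1128 = 41.0068


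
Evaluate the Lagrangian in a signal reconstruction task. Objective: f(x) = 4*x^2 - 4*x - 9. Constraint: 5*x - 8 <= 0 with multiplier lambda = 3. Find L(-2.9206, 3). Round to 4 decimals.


Step 1: Evaluate f(x).
f(-2.9206) = 4*(-2.9206)^2 - 4*(-2.9206) - 9 = 36.802
Step 2: Evaluate g(x).
g(-2.9206) = 5*-2.9206 - 8 = -22.603
Step 3: Compute Lagrangian.
L = 36.802 + 3*-22.603 = -31.007


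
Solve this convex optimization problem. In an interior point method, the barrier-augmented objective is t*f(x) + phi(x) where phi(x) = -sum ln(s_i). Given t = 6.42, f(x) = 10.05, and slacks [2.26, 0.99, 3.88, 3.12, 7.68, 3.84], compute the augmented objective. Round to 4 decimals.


Step 1: Compute log-barrier.
ln values: [0.8154, -0.0101, 1.3558, 1.1378, 2.0386, 1.3455]
phi = -(0.8154 - 0.0101 + 1.3558 + 1.1378 + 2.0386 + 1.3455) = -6.6831
Step 2: Compute augmented objective.
t*f(x) = 6.42*10.05 = 64.521
Total = 64.521 - 6.6831 = 57.8379


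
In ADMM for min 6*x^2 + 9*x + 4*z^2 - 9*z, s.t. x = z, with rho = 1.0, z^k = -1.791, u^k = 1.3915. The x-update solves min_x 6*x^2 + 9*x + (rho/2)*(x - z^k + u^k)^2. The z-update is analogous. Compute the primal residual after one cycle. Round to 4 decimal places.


ADMM iteration with rho = 1.0, z^k = -1.791, u^k = 1.3915
Step 1: x-update.
Minimize 6*x^2 + 9*x + (1.0/2)*(x + 1.791 + 1.3915)^2
FOC: (2*6 + 1.0)*x = -9 + 1.0*(-1.791 - 1.3915)
x^{k+1} = -0.9371
Step 2: z-update.
Minimize 4*z^2 - 9*z + (1.0/2)*(-0.9371 - z + 1.3915)^2
FOC: (2*4 + 1.0)*z = 9 + 1.0*(-0.9371 + 1.3915)
z^{k+1} = 1.0505
Step 3: u-update.
u^{k+1} = 1.3915 - 0.9371 - 1.0505 = -0.5961
Step 4: Primal residual = |-0.9371 - 1.0505| = 1.9876


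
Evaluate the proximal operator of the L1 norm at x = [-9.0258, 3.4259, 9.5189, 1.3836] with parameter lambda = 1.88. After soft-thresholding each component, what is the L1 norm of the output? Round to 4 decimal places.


Soft-thresholding with lambda = 1.88:
prox(-9.0258) = sign(-9.0258)*max(|-9.0258| - 1.88, 0) = -7.1458
prox(3.4259) = sign(3.4259)*max(|3.4259| - 1.88, 0) = 1.5459
prox(9.5189) = sign(9.5189)*max(|9.5189| - 1.88, 0) = 7.6389
prox(1.3836) = sign(1.3836)*max(|1.3836| - 1.88, 0) = 0.0
prox(x) = [-7.1458, 1.5459, 7.6389, 0.0]
||prox(x)||_1 = 7.1458 + 1.5459 + 7.6389 + 0.0 = 16.3306


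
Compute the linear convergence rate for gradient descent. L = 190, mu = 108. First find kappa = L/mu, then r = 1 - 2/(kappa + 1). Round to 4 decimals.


Step 1: Compute the condition number.
kappa = L/mu = 190/108 = 1.7593
Step 2: Compute the convergence rate.
r = 1 - 2/(kappa + 1) = 1 - 2*mu/(L + mu) = (L - mu)/(L + mu) = 82/298 = 0.2752


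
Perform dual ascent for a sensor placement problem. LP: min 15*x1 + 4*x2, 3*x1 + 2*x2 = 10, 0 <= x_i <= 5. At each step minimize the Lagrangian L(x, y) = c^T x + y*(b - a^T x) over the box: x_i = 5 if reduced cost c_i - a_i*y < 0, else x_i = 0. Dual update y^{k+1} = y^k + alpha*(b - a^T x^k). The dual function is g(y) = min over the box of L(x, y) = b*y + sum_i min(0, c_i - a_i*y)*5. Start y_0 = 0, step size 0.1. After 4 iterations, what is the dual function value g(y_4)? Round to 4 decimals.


Dual ascent for LP: min 15*x1 + 4*x2, 3*x1 + 2*x2 = 10, 0 <= x_i <= 5
Step 1: y^k = 0.0, reduced costs: (15.0, 4.0)
  x^k = (0.0, 0.0), subgradient = b - a^T x = 10.0
  y^{k+1} = 0.0 + 0.1*10.0 = 1.0
Step 2: y^k = 1.0, reduced costs: (12.0, 2.0)
  x^k = (0.0, 0.0), subgradient = b - a^T x = 10.0
  y^{k+1} = 1.0 + 0.1*10.0 = 2.0
Step 3: y^k = 2.0, reduced costs: (9.0, 0.0)
  x^k = (0.0, 0.0), subgradient = b - a^T x = 10.0
  y^{k+1} = 2.0 + 0.1*10.0 = 3.0
Step 4: y^k = 3.0, reduced costs: (6.0, -2.0)
  x^k = (0.0, 5.0), subgradient = b - a^T x = 0.0
  y^{k+1} = 3.0 + 0.1*0.0 = 3.0
Dual objective at y_4 = 3.0: reduced costs (6.0, -2.0), box minimizer x = (0.0, 5.0)
g(y_4) = b*y + (c1 - a1*y)*x1 + (c2 - a2*y)*x2 = 10*3.0 + 6.0*0.0 + (-2.0)*5.0 = 30.0 + 0.0 - 10.0 = 20.0


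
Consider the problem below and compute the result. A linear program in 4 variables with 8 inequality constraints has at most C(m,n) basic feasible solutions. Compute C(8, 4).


Each vertex corresponds to some choice of n active constraints out of m, so the number of vertices is at most C(m, n) = m! / (n!(m-n)!).
m = 8, n = 4
Numerator: 8 * 7 * 6 * 5
Denominator: 4! = 24
C(8, 4) = 70


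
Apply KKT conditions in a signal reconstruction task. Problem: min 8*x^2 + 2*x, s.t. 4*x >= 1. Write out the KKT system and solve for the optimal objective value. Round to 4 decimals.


Step 1: Try lambda = 0 (constraint inactive).
x_unc = -2/(2*8) = -0.125
Check: 4*-0.125 = -0.5 < 1 -- violated!
Step 2: Constraint must be active: 4*x = 1
x* = 1/4 = 0.25
lambda = (2*8*0.25 + 2)/4 = 1.5
Step 3: Compute optimal value.
f(x*) = 8*0.25^2 + 2*0.25 = 1.0


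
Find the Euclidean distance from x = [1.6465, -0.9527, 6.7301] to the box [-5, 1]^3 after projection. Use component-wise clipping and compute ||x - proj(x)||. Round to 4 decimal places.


Project each component onto [-5, 1].
clip(1.6465) = 1.0, clip(-0.9527) = -0.9527, clip(6.7301) = 1.0
Projection = [1.0, -0.9527, 1.0]
Squared diffs: [0.418, 0.0, 32.834]
Distance = sqrt(33.252) = 5.7665


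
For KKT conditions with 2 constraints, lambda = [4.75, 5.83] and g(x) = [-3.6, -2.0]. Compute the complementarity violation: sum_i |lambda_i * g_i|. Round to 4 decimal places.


KKT complementary slackness check:
lambda_1 * g_1 = 4.75 * -3.6 = -17.1
lambda_2 * g_2 = 5.83 * -2.0 = -11.66
Total violation = 17.1 + 11.66 = 28.76


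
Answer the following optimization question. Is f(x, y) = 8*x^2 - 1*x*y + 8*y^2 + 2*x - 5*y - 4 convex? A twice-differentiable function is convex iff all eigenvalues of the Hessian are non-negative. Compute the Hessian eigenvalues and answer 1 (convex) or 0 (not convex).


The Hessian of f(x,y) = 8*x^2 - 1*x*y + 8*y^2 + 2*x - 5*y - 4 is:
H = [[16, -1], [-1, 16]]
Trace = 16 + 16 = 32
Determinant = 16*16 - (-1)^2 = 255
Discriminant = (32)^2 - 4*255 = 4.0
Eigenvalues: lambda_1 = 15.0, lambda_2 = 17.0
The function is convex.

1


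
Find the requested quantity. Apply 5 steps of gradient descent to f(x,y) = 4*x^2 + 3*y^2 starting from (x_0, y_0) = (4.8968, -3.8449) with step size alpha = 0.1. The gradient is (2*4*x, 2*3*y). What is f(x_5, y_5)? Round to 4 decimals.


Gradient descent on f(x,y) = 4*x^2 + 3*y^2.
Starting point: (4.8968, -3.8449), alpha = 0.1
Step 1: grad_x = 2*4*4.8968 = 39.1744, grad_y = 2*3*-3.8449 = -23.0694
  x_1 = 4.8968 - 0.1*39.1744 = 0.9794
  y_1 = -3.8449 - 0.1*-23.0694 = -1.538
Step 2: grad_x = 2*4*0.9794 = 7.8349, grad_y = 2*3*-1.538 = -9.2278
  x_2 = 0.9794 - 0.1*7.8349 = 0.1959
  y_2 = -1.538 - 0.1*-9.2278 = -0.6152
Step 3: grad_x = 2*4*0.1959 = 1.567, grad_y = 2*3*-0.6152 = -3.6911
  x_3 = 0.1959 - 0.1*1.567 = 0.0392
  y_3 = -0.6152 - 0.1*-3.6911 = -0.2461
Step 4: grad_x = 2*4*0.0392 = 0.3134, grad_y = 2*3*-0.2461 = -1.4764
  x_4 = 0.0392 - 0.1*0.3134 = 0.0078
  y_4 = -0.2461 - 0.1*-1.4764 = -0.0984
Step 5: grad_x = 2*4*0.0078 = 0.0627, grad_y = 2*3*-0.0984 = -0.5906
  x_5 = 0.0078 - 0.1*0.0627 = 0.0016
  y_5 = -0.0984 - 0.1*-0.5906 = -0.0394
f(0.0016, -0.0394) = 4*0.0016^2 + 3*(-0.0394)^2 = 0.0047


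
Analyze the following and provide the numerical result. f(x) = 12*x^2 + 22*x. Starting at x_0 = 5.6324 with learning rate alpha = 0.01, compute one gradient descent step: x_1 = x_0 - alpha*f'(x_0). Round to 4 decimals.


We compute the gradient at x_0 and apply the update.
f'(x) = 24*x + 22
f'(5.6324) = 24*5.6324 + 22 = 157.1776
x_1 = 5.6324 - 0.01*157.1776 = 4.0606


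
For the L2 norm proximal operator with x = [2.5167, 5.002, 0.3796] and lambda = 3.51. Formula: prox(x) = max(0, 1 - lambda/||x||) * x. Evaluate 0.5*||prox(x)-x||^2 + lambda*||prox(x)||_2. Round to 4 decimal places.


Step 1: Compute ||x||.
||x|| = 5.6123
Step 2: Compute scaling factor.
scale = max(0, 1 - 3.51/5.6123) = 0.3746
Step 3: prox(x) = [0.9427, 1.8737, 0.1422]
||prox(x)|| = 2.1023
Step 4: Proximal objective.
0.5*||prox-x||^2 = 6.1601
lambda*||prox|| = 7.3791
Total = 13.5391


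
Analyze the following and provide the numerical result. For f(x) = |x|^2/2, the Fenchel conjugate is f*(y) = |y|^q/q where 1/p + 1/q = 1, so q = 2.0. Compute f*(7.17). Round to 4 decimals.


The conjugate exponent q satisfies 1/p + 1/q = 1.
p = 2, so q = 2/(2 - 1) = 2.0
|y|^q = 7.17^2.0 = 51.4089
f*(7.17) = 51.4089 / 2.0 = 25.7045


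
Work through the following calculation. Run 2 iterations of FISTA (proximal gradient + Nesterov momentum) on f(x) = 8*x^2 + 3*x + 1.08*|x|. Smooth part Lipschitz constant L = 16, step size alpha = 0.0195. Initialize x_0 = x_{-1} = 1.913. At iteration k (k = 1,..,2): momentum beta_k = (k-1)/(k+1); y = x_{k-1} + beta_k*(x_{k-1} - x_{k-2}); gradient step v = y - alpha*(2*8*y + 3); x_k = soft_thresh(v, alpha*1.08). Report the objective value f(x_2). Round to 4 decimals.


FISTA on f(x) = 8*x^2 + 3*x + 1.08*|x|
L = 16, alpha = 0.0195
Iteration 1: beta = 0.0, y = 1.913 + 0.0*(1.913 - 1.913) = 1.913
  grad(y) = 33.608, v = y - alpha*grad = 1.2576
  prox(v) = soft_thresh(1.2576, 0.0211) = 1.2366
Iteration 2: beta = 0.3333, y = 1.2366 + 0.3333*(1.2366 - 1.913) = 1.0111
  grad(y) = 19.1778, v = y - alpha*grad = 0.6371
  prox(v) = soft_thresh(0.6371, 0.0211) = 0.6161
f(x_2) = 8*0.6161^2 + 3*0.6161 + 1.08*|0.6161| = 5.5501


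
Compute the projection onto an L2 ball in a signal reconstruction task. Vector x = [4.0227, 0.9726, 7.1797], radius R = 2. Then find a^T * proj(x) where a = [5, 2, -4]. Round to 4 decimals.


Step 1: Compute ||x|| (intermediates to 6 decimals).
||x|| = sqrt(4.0227^2 + 0.9726^2 + 7.1797^2) = 8.287108
Step 2: Project.
Since ||x|| > R, scale = R/||x|| = 2/8.287108 = 0.241339, proj(x) = scale * x
proj(x) = [0.970834, 0.234726, 1.732742]
Step 3: Dot product.
a^T * proj(x) = 5*0.970834 + 2*0.234726 - 4*1.732742 = -1.6073


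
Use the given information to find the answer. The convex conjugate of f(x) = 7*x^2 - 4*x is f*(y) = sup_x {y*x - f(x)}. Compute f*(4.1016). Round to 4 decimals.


f*(y) = sup_x {y*x - a*x^2 - b*x} = sup_x {(y-b)*x - a*x^2}
FOC: (y - b) - 2a*x = 0 => x* = (y - b)/(2a)
x* = (4.1016 + 4)/(2*7) = 0.5787
f*(4.1016) = (y-b)^2/(4a) = (4.1016 + 4)^2/(4*7)
= 65.6359/28 = 2.3441


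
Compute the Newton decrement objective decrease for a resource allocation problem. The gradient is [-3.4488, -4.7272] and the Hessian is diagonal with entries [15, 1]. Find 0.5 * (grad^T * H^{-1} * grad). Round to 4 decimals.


Step 1: H is diagonal, so H^(-1) * g = [-0.2299, -4.7272].
Step 2: g^T H^(-1) g = sum_i g_i^2 / H_ii
  = (-3.4488)^2/15 + (-4.7272)^2/1
  = 0.7929 + 22.3464 = 23.1394
Step 3: Objective decrease = 0.5 * g^T H^(-1) g = 11.5697


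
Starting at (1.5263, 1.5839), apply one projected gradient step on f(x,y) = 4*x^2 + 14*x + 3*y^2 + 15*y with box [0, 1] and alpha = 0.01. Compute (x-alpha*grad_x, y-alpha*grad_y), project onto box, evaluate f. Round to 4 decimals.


Step 1: Compute gradient at (1.5263, 1.5839).
grad_x = 2*4*1.5263 + 14 = 26.2104
grad_y = 2*3*1.5839 + 15 = 24.5034
Step 2: Gradient step.
x_raw = 1.5263 - 0.01*26.2104 = 1.2642
y_raw = 1.5839 - 0.01*24.5034 = 1.3389
Step 3: Project onto [0, 1].
x_proj = clip(1.2642) = 1.0
y_proj = clip(1.3389) = 1.0
Step 4: Evaluate f.
f(1.0, 1.0) = 36.0


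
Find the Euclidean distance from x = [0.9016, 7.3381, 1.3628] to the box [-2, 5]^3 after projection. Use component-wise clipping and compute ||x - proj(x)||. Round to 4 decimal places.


Project each component onto [-2, 5].
clip(0.9016) = 0.9016, clip(7.3381) = 5.0, clip(1.3628) = 1.3628
Projection = [0.9016, 5.0, 1.3628]
Squared diffs: [0.0, 5.4667, 0.0]
Distance = sqrt(5.4667) = 2.3381


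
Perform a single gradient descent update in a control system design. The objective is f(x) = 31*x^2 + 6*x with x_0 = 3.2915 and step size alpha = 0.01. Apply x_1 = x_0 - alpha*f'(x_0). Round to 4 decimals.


We compute the gradient at x_0 and apply the update.
f'(x) = 62*x + 6
f'(3.2915) = 62*3.2915 + 6 = 210.073
x_1 = 3.2915 - 0.01*210.073 = 1.1908


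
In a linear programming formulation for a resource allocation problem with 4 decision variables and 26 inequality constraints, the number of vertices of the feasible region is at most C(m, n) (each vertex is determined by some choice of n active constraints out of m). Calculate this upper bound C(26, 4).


Each vertex corresponds to some choice of n active constraints out of m, so the number of vertices is at most C(m, n) = m! / (n!(m-n)!).
m = 26, n = 4
Numerator: 26 * 25 * 24 * 23
Denominator: 4! = 24
C(26, 4) = 14950


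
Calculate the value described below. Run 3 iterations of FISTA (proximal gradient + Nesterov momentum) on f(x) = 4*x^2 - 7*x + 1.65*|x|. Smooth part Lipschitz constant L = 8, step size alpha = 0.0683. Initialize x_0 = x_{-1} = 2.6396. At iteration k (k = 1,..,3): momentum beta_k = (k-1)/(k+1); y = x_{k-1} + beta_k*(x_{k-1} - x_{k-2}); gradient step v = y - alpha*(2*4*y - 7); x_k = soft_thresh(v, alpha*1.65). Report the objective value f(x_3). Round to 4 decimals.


FISTA on f(x) = 4*x^2 - 7*x + 1.65*|x|
L = 8, alpha = 0.0683
Iteration 1: beta = 0.0, y = 2.6396 + 0.0*(2.6396 - 2.6396) = 2.6396
  grad(y) = 14.1168, v = y - alpha*grad = 1.6754
  prox(v) = soft_thresh(1.6754, 0.1127) = 1.5627
Iteration 2: beta = 0.3333, y = 1.5627 + 0.3333*(1.5627 - 2.6396) = 1.2038
  grad(y) = 2.6302, v = y - alpha*grad = 1.0241
  prox(v) = soft_thresh(1.0241, 0.1127) = 0.9114
Iteration 3: beta = 0.5, y = 0.9114 + 0.5*(0.9114 - 1.5627) = 0.5858
  grad(y) = -2.3137, v = y - alpha*grad = 0.7438
  prox(v) = soft_thresh(0.7438, 0.1127) = 0.6311
f(x_3) = 4*0.6311^2 - 7*0.6311 + 1.65*|0.6311| = -1.7832


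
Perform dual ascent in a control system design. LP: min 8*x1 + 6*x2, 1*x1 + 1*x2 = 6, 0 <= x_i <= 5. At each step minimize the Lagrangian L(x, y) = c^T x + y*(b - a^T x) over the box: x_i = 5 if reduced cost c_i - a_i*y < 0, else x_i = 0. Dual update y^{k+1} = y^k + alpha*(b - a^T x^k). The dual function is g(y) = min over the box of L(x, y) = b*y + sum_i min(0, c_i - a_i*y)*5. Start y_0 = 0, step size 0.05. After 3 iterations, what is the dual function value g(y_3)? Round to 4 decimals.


Dual ascent for LP: min 8*x1 + 6*x2, 1*x1 + 1*x2 = 6, 0 <= x_i <= 5
Step 1: y^k = 0.0, reduced costs: (8.0, 6.0)
  x^k = (0.0, 0.0), subgradient = b - a^T x = 6.0
  y^{k+1} = 0.0 + 0.05*6.0 = 0.3
Step 2: y^k = 0.3, reduced costs: (7.7, 5.7)
  x^k = (0.0, 0.0), subgradient = b - a^T x = 6.0
  y^{k+1} = 0.3 + 0.05*6.0 = 0.6
Step 3: y^k = 0.6, reduced costs: (7.4, 5.4)
  x^k = (0.0, 0.0), subgradient = b - a^T x = 6.0
  y^{k+1} = 0.6 + 0.05*6.0 = 0.9
Dual objective at y_3 = 0.9: reduced costs (7.1, 5.1), box minimizer x = (0.0, 0.0)
g(y_3) = b*y + (c1 - a1*y)*x1 + (c2 - a2*y)*x2 = 6*0.9 + 7.1*0.0 + 5.1*0.0 = 5.4 + 0.0 + 0.0 = 5.4


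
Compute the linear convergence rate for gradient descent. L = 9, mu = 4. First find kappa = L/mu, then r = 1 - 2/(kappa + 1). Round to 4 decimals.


Step 1: Compute the condition number.
kappa = L/mu = 9/4 = 2.25
Step 2: Compute the convergence rate.
r = 1 - 2/(kappa + 1) = 1 - 2*mu/(L + mu) = (L - mu)/(L + mu) = 5/13 = 0.3846


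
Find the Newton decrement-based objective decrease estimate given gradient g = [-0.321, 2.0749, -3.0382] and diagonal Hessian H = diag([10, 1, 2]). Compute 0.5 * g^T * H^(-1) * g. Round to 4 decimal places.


Step 1: H is diagonal, so H^(-1) * g = [-0.0321, 2.0749, -1.5191].
Step 2: g^T H^(-1) g = sum_i g_i^2 / H_ii
  = (-0.321)^2/10 + (2.0749)^2/1 + (-3.0382)^2/2
  = 0.0103 + 4.3052 + 4.6153 = 8.9308
Step 3: Objective decrease = 0.5 * g^T H^(-1) g = 4.4654


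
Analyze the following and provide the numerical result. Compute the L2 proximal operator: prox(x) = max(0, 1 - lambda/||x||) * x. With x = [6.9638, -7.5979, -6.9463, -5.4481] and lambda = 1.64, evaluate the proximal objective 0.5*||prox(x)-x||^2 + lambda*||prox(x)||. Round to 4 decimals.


Step 1: Compute ||x||.
||x|| = 13.5704
Step 2: Compute scaling factor.
scale = max(0, 1 - 1.64/13.5704) = 0.8791
Step 3: prox(x) = [6.1222, -6.6797, -6.1068, -4.7897]
||prox(x)|| = 11.9304
Step 4: Proximal objective.
0.5*||prox-x||^2 = 1.3448
lambda*||prox|| = 19.5659
Total = 20.9106


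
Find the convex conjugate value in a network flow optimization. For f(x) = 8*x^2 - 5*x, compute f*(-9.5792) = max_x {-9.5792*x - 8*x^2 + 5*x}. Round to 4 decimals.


f*(y) = sup_x {y*x - a*x^2 - b*x} = sup_x {(y-b)*x - a*x^2}
FOC: (y - b) - 2a*x = 0 => x* = (y - b)/(2a)
x* = (-9.5792 + 5)/(2*8) = -0.2862
f*(-9.5792) = (y-b)^2/(4a) = (-9.5792 + 5)^2/(4*8)
= 20.9691/32 = 0.6553


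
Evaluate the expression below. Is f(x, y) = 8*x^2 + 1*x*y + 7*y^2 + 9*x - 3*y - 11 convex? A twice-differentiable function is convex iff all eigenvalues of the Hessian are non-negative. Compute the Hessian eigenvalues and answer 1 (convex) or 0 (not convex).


The Hessian of f(x,y) = 8*x^2 + 1*x*y + 7*y^2 + 9*x - 3*y - 11 is:
H = [[16, 1], [1, 14]]
Trace = 16 + 14 = 30
Determinant = 16*14 - (1)^2 = 223
Discriminant = (30)^2 - 4*223 = 8.0
Eigenvalues: lambda_1 = 13.5858, lambda_2 = 16.4142
The function is convex.

1


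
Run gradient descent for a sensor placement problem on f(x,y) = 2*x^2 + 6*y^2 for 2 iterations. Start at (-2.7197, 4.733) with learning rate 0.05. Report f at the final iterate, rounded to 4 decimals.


Gradient descent on f(x,y) = 2*x^2 + 6*y^2.
Starting point: (-2.7197, 4.733), alpha = 0.05
Step 1: grad_x = 2*2*-2.7197 = -10.8788, grad_y = 2*6*4.733 = 56.796
  x_1 = -2.7197 - 0.05*-10.8788 = -2.1758
  y_1 = 4.733 - 0.05*56.796 = 1.8932
Step 2: grad_x = 2*2*-2.1758 = -8.703, grad_y = 2*6*1.8932 = 22.7184
  x_2 = -2.1758 - 0.05*-8.703 = -1.7406
  y_2 = 1.8932 - 0.05*22.7184 = 0.7573
f(-1.7406, 0.7573) = 2*(-1.7406)^2 + 6*0.7573^2 = 9.5003


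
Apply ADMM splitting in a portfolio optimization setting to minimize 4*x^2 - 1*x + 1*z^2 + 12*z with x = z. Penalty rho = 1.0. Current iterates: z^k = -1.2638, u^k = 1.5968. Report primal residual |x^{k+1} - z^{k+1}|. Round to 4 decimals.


ADMM iteration with rho = 1.0, z^k = -1.2638, u^k = 1.5968
Step 1: x-update.
Minimize 4*x^2 - 1*x + (1.0/2)*(x + 1.2638 + 1.5968)^2
FOC: (2*4 + 1.0)*x = 1 + 1.0*(-1.2638 - 1.5968)
x^{k+1} = -0.2067
Step 2: z-update.
Minimize 1*z^2 + 12*z + (1.0/2)*(-0.2067 - z + 1.5968)^2
FOC: (2*1 + 1.0)*z = -12 + 1.0*(-0.2067 + 1.5968)
z^{k+1} = -3.5366
Step 3: u-update.
u^{k+1} = 1.5968 - 0.2067 + 3.5366 = 4.9267
Step 4: Primal residual = |-0.2067 + 3.5366| = 3.3299


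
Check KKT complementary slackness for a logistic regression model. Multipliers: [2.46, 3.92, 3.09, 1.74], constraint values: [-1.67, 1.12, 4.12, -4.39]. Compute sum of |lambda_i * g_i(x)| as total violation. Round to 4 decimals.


KKT complementary slackness check:
lambda_1 * g_1 = 2.46 * -1.67 = -4.1082
lambda_2 * g_2 = 3.92 * 1.12 = 4.3904
lambda_3 * g_3 = 3.09 * 4.12 = 12.7308
lambda_4 * g_4 = 1.74 * -4.39 = -7.6386
Total violation = 4.1082 + 4.3904 + 12.7308 + 7.6386 = 28.868


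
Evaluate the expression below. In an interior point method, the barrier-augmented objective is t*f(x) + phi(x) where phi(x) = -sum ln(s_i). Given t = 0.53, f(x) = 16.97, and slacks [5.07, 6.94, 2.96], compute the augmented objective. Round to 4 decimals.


Step 1: Compute log-barrier.
ln values: [1.6233, 1.9373, 1.0852]
phi = -(1.6233 + 1.9373 + 1.0852) = -4.6458
Step 2: Compute augmented objective.
t*f(x) = 0.53*16.97 = 8.9941
Total = 8.9941 - 4.6458 = 4.3483


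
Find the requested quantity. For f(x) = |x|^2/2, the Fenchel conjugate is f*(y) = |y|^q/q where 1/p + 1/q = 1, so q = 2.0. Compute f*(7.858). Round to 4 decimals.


The conjugate exponent q satisfies 1/p + 1/q = 1.
p = 2, so q = 2/(2 - 1) = 2.0
|y|^q = 7.858^2.0 = 61.7482
f*(7.858) = 61.7482 / 2.0 = 30.8741


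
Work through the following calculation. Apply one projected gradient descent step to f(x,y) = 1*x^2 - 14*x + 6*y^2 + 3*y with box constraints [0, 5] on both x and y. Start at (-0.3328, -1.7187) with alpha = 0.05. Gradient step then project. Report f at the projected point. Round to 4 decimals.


Step 1: Compute gradient at (-0.3328, -1.7187).
grad_x = 2*1*-0.3328 - 14 = -14.6656
grad_y = 2*6*-1.7187 + 3 = -17.6244
Step 2: Gradient step.
x_raw = -0.3328 - 0.05*-14.6656 = 0.4005
y_raw = -1.7187 - 0.05*-17.6244 = -0.8375
Step 3: Project onto [0, 5].
x_proj = clip(0.4005) = 0.4005
y_proj = clip(-0.8375) = 0.0
Step 4: Evaluate f.
f(0.4005, 0.0) = -5.4463


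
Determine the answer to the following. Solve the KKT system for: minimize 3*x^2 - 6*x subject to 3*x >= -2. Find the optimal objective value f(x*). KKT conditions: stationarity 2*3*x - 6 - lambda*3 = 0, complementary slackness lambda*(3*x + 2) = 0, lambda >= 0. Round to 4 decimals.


Step 1: Try lambda = 0 (constraint inactive).
Stationarity: 2*3*x - 6 = 0
x* = 6/(2*3) = 1.0
Check constraint: 3*1.0 = 3.0 >= -2 -- satisfied.
Step 2: Compute optimal value.
f(x*) = 3*1.0^2 - 6*1.0 = -3.0


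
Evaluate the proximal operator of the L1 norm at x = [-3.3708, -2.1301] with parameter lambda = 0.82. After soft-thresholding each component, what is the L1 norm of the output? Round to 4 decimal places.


Soft-thresholding with lambda = 0.82:
prox(-3.3708) = sign(-3.3708)*max(|-3.3708| - 0.82, 0) = -2.5508
prox(-2.1301) = sign(-2.1301)*max(|-2.1301| - 0.82, 0) = -1.3101
prox(x) = [-2.5508, -1.3101]
||prox(x)||_1 = 2.5508 + 1.3101 = 3.8609


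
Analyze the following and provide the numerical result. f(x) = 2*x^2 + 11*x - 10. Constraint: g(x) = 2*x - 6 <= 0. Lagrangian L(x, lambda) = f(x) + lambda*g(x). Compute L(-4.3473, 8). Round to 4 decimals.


Step 1: Evaluate f(x).
f(-4.3473) = 2*(-4.3473)^2 + 11*(-4.3473) - 10 = -20.0223
Step 2: Evaluate g(x).
g(-4.3473) = 2*-4.3473 - 6 = -14.6946
Step 3: Compute Lagrangian.
L = -20.0223 + 8*-14.6946 = -137.5791


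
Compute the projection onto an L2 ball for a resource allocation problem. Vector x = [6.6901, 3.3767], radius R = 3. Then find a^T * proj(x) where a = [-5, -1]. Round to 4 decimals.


Step 1: Compute ||x|| (intermediates to 6 decimals).
||x|| = sqrt(6.6901^2 + 3.3767^2) = 7.493967
Step 2: Project.
Since ||x|| > R, scale = R/||x|| = 3/7.493967 = 0.400322, proj(x) = scale * x
proj(x) = [2.678194, 1.351767]
Step 3: Dot product.
a^T * proj(x) = -5*2.678194 - 1*1.351767 = -14.7427


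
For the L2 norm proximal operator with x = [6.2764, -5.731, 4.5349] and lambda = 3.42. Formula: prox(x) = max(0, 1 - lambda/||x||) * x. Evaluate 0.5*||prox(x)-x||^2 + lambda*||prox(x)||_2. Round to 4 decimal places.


Step 1: Compute ||x||.
||x|| = 9.6334
Step 2: Compute scaling factor.
scale = max(0, 1 - 3.42/9.6334) = 0.645
Step 3: prox(x) = [4.0482, -3.6964, 2.9249]
||prox(x)|| = 6.2134
Step 4: Proximal objective.
0.5*||prox-x||^2 = 5.8482
lambda*||prox|| = 21.2498
Total = 27.0981


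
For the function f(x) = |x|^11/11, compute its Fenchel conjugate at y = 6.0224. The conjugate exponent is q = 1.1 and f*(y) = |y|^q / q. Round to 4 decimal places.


The conjugate exponent q satisfies 1/p + 1/q = 1.
p = 11, so q = 11/(11 - 1) = 1.1
|y|^q = 6.0224^1.1 = 7.2069
f*(6.0224) = 7.2069 / 1.1 = 6.5517


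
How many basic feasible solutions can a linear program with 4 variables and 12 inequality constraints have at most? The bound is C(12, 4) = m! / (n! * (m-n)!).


Each vertex corresponds to some choice of n active constraints out of m, so the number of vertices is at most C(m, n) = m! / (n!(m-n)!).
m = 12, n = 4
Numerator: 12 * 11 * 10 * 9
Denominator: 4! = 24
C(12, 4) = 495


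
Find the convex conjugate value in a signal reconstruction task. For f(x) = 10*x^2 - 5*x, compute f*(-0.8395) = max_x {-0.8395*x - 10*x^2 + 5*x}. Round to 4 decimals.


f*(y) = sup_x {y*x - a*x^2 - b*x} = sup_x {(y-b)*x - a*x^2}
FOC: (y - b) - 2a*x = 0 => x* = (y - b)/(2a)
x* = (-0.8395 + 5)/(2*10) = 0.208
f*(-0.8395) = (y-b)^2/(4a) = (-0.8395 + 5)^2/(4*10)
= 17.3098/40 = 0.4327


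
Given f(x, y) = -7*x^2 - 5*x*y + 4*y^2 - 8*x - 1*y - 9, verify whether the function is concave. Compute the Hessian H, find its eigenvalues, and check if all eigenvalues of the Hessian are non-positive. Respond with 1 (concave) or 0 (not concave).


The Hessian of f(x,y) = -7*x^2 - 5*x*y + 4*y^2 - 8*x - 1*y - 9 is:
H = [[-14, -5], [-5, 8]]
Trace = -14 + 8 = -6
Determinant = -14*8 - (-5)^2 = -137
Discriminant = (-6)^2 - 4*-137 = 584.0
Eigenvalues: lambda_1 = -15.083, lambda_2 = 9.083
The function is not concave.

0


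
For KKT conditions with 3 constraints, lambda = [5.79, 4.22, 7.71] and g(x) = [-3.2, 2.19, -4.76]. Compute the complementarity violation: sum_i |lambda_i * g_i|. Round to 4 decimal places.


KKT complementary slackness check:
lambda_1 * g_1 = 5.79 * -3.2 = -18.528
lambda_2 * g_2 = 4.22 * 2.19 = 9.2418
lambda_3 * g_3 = 7.71 * -4.76 = -36.6996
Total violation = 18.528 + 9.2418 + 36.6996 = 64.4694


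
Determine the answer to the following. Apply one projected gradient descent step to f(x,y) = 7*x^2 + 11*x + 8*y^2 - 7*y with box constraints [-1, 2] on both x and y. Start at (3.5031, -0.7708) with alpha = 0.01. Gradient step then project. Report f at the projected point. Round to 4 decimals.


Step 1: Compute gradient at (3.5031, -0.7708).
grad_x = 2*7*3.5031 + 11 = 60.0434
grad_y = 2*8*-0.7708 - 7 = -19.3328
Step 2: Gradient step.
x_raw = 3.5031 - 0.01*60.0434 = 2.9027
y_raw = -0.7708 - 0.01*-19.3328 = -0.5775
Step 3: Project onto [-1, 2].
x_proj = clip(2.9027) = 2.0
y_proj = clip(-0.5775) = -0.5775
Step 4: Evaluate f.
f(2.0, -0.5775) = 56.7101


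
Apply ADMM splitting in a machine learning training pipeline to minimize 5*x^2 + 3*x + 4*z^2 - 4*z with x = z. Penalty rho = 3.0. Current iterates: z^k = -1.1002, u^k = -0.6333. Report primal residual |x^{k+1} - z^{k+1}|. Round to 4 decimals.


ADMM iteration with rho = 3.0, z^k = -1.1002, u^k = -0.6333
Step 1: x-update.
Minimize 5*x^2 + 3*x + (3.0/2)*(x + 1.1002 - 0.6333)^2
FOC: (2*5 + 3.0)*x = -3 + 3.0*(-1.1002 + 0.6333)
x^{k+1} = -0.3385
Step 2: z-update.
Minimize 4*z^2 - 4*z + (3.0/2)*(-0.3385 - z - 0.6333)^2
FOC: (2*4 + 3.0)*z = 4 + 3.0*(-0.3385 - 0.6333)
z^{k+1} = 0.0986
Step 3: u-update.
u^{k+1} = -0.6333 - 0.3385 - 0.0986 = -1.0704
Step 4: Primal residual = |-0.3385 - 0.0986| = 0.4371


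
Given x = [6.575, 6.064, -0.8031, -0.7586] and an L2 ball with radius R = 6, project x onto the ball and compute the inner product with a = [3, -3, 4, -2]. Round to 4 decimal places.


Step 1: Compute ||x|| (intermediates to 6 decimals).
||x|| = sqrt(6.575^2 + 6.064^2 + (-0.8031)^2 + (-0.7586)^2) = 9.01239
Step 2: Project.
Since ||x|| > R, scale = R/||x|| = 6/9.01239 = 0.66575, proj(x) = scale * x
proj(x) = [4.377306, 4.037108, -0.534664, -0.505038]
Step 3: Dot product.
a^T * proj(x) = 3*4.377306 - 3*4.037108 + 4*(-0.534664) - 2*(-0.505038) = -0.108


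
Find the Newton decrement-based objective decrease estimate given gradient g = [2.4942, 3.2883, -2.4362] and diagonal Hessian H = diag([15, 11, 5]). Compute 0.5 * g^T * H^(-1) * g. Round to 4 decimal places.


Step 1: H is diagonal, so H^(-1) * g = [0.1663, 0.2989, -0.4872].
Step 2: g^T H^(-1) g = sum_i g_i^2 / H_ii
  = (2.4942)^2/15 + (3.2883)^2/11 + (-2.4362)^2/5
  = 0.4147 + 0.983 + 1.187 = 2.5847
Step 3: Objective decrease = 0.5 * g^T H^(-1) g = 1.2924


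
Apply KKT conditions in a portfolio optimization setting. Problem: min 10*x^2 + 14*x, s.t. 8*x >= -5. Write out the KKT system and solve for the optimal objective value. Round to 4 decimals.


Step 1: Try lambda = 0 (constraint inactive).
x_unc = -14/(2*10) = -0.7
Check: 8*-0.7 = -5.6 < -5 -- violated!
Step 2: Constraint must be active: 8*x = -5
x* = -5/8 = -0.625
lambda = (2*10*(-0.625) + 14)/8 = 0.1875
Step 3: Compute optimal value.
f(x*) = 10*(-0.625)^2 + 14*(-0.625) = -4.8438


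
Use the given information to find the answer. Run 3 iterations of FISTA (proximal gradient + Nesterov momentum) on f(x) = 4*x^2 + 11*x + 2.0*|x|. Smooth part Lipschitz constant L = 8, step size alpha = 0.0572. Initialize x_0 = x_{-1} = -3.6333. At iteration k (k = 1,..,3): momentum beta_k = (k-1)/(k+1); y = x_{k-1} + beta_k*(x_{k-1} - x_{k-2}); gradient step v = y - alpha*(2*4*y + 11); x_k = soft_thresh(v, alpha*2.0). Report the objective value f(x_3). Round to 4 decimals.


FISTA on f(x) = 4*x^2 + 11*x + 2.0*|x|
L = 8, alpha = 0.0572
Iteration 1: beta = 0.0, y = -3.6333 + 0.0*(-3.6333 + 3.6333) = -3.6333
  grad(y) = -18.0664, v = y - alpha*grad = -2.5999
  prox(v) = soft_thresh(-2.5999, 0.1144) = -2.4855
Iteration 2: beta = 0.3333, y = -2.4855 + 0.3333*(-2.4855 + 3.6333) = -2.1029
  grad(y) = -5.8232, v = y - alpha*grad = -1.7698
  prox(v) = soft_thresh(-1.7698, 0.1144) = -1.6554
Iteration 3: beta = 0.5, y = -1.6554 + 0.5*(-1.6554 + 2.4855) = -1.2404
  grad(y) = 1.077, v = y - alpha*grad = -1.302
  prox(v) = soft_thresh(-1.302, 0.1144) = -1.1876
f(x_3) = 4*(-1.1876)^2 + 11*(-1.1876) + 2.0*|-1.1876| = -5.0468


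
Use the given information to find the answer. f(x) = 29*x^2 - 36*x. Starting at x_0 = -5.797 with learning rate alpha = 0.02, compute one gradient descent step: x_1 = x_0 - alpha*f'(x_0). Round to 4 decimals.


We compute the gradient at x_0 and apply the update.
f'(x) = 58*x - 36
f'(-5.797) = 58*-5.797 - 36 = -372.226
x_1 = -5.797 - 0.02*-372.226 = 1.6475
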